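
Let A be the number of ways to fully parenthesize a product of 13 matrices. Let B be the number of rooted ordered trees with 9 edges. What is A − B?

Bracketing 13 factors into binary products is counted by C_{13−1} = C_12. So A = C_12 = 208012.
Rooted ordered trees with n edges are counted by C_n; here n = 9. So B = C_9 = 4862.
A − B = 208012 − 4862 = 203150.

203150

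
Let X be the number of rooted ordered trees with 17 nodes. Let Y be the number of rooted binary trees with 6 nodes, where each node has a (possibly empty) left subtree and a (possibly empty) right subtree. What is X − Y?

Rooted ordered (plane) trees on m nodes have m−1 edges and are counted by C_{m−1}; m = 17 gives C_16. So X = C_16 = 35357670.
There are C_n binary search tree shapes on n keys; with n = 6 that is C_6. So Y = C_6 = 132.
X − Y = 35357670 − 132 = 35357538.

35357538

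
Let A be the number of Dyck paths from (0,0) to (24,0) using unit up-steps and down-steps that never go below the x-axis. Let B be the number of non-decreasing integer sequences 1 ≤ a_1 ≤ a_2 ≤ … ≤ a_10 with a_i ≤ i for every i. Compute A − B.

191216

A Dyck path with 12 up-steps and 12 down-steps has semilength 12, so there are C_12 of them. So A = C_12 = 208012.
Weakly increasing sequences with a_i ≤ i biject with Dyck paths of semilength 10, so there are C_10. So B = C_10 = 16796.
A − B = 208012 − 16796 = 191216.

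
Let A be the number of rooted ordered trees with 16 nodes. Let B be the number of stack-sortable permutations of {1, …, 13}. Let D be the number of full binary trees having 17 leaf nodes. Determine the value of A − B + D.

A rooted plane tree on 16 nodes has 15 edges, and such trees are counted by C_15. So A = C_15 = 9694845.
By Knuth's characterisation, the stack-sortable permutations of length 13 are the 231-avoiders, numbering C_13. So B = C_13 = 742900.
A full binary tree with L leaves has L−1 internal nodes and is counted by C_{L−1}; L = 17 gives C_16. So D = C_16 = 35357670.
A − B + D = 9694845 − 742900 + 35357670 = 44309615.

44309615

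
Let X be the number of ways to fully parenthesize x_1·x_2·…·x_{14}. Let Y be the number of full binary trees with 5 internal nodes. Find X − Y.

Parenthesizations of m factors correspond to full binary trees with m leaves, counted by C_{m−1}; m = 14 gives C_13. So X = C_13 = 742900.
The number of full binary trees on 5 internal nodes is the Catalan number C_5. So Y = C_5 = 42.
X − Y = 742900 − 42 = 742858.

742858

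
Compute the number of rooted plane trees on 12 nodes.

Rooted ordered (plane) trees on m nodes have m−1 edges and are counted by C_{m−1}; m = 12 gives C_11.
C_11 = C_10 · 2(2·10+1)/(10+2) = 16796 · 42/12 = 58786.

58786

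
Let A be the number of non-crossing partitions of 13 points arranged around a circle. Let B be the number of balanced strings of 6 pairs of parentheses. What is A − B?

742768

The non-crossing partitions of [13] form a lattice of size C_13. So A = C_13 = 742900.
With 6 pairs the number of balanced bracket strings is the Catalan number C_6. So B = C_6 = 132.
A − B = 742900 − 132 = 742768.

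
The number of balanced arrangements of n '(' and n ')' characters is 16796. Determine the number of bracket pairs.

Balanced strings of n bracket-pairs are counted by C_n; 16796 = C_10.

10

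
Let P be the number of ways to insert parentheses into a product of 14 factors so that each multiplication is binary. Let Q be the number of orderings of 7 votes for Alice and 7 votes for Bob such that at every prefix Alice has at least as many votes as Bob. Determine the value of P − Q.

742471

Ways to associate a product of 14 factors correspond to binary trees on 14 leaves, so the count is C_13. So P = C_13 = 742900.
Ballot sequences with n votes each where one side never trails are Dyck words, counted by C_n; here n = 7. So Q = C_7 = 429.
P − Q = 742900 − 429 = 742471.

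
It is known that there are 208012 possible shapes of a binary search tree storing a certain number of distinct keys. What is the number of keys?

Binary search tree shapes on n keys are counted by C_n, and C_12 = 208012.

12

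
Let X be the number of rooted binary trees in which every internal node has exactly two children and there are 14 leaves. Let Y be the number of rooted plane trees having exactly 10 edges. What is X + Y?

Full binary trees with 14 leaves have 14−1 = 13 internal nodes, so there are C_13 of them. So X = C_13 = 742900.
A rooted plane tree with 10 edges has 11 nodes, and the count is C_10. So Y = C_10 = 16796.
X + Y = 742900 + 16796 = 759696.

759696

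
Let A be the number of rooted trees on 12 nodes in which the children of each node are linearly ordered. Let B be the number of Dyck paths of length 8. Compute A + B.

58800

Rooted ordered (plane) trees on m nodes have m−1 edges and are counted by C_{m−1}; m = 12 gives C_11. So A = C_11 = 58786.
A Dyck path with 4 up-steps and 4 down-steps has semilength 4, so there are C_4 of them. So B = C_4 = 14.
A + B = 58786 + 14 = 58800.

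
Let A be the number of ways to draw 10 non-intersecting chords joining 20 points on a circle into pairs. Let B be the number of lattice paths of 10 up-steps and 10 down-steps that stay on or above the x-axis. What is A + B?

33592

Pairing 20 circle points by 10 non-crossing chords gives C_10 matchings. So A = C_10 = 16796.
Paths of 10 up- and 10 down-steps that never dip below the axis are Dyck paths; their count is C_10. So B = C_10 = 16796.
A + B = 16796 + 16796 = 33592.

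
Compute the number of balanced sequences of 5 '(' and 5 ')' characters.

42

Balanced strings of n pairs of brackets are counted by C_n; here n = 5.
C_5 = C_4 · 2(2·4+1)/(4+2) = 14 · 18/6 = 42.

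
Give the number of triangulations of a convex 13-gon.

A convex 13-gon is triangulated into 11 triangles, and the number of such triangulations is the Catalan number C_{13−2} = C_11.
C_11 = C_10 · 2(2·10+1)/(10+2) = 16796 · 42/12 = 58786.

58786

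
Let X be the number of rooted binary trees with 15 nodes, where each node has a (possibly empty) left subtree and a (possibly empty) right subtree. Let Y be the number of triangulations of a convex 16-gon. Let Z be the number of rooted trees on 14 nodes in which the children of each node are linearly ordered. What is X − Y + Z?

There are C_n binary search tree shapes on n keys; with n = 15 that is C_15. So X = C_15 = 9694845.
A convex 16-gon is triangulated into 14 triangles, and the number of such triangulations is the Catalan number C_{16−2} = C_14. So Y = C_14 = 2674440.
Rooted ordered (plane) trees on m nodes have m−1 edges and are counted by C_{m−1}; m = 14 gives C_13. So Z = C_13 = 742900.
X − Y + Z = 9694845 − 2674440 + 742900 = 7763305.

7763305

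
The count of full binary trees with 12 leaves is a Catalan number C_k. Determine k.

11

A full binary tree with L leaves has L−1 internal nodes and is counted by C_{L−1}; L = 12 gives C_11.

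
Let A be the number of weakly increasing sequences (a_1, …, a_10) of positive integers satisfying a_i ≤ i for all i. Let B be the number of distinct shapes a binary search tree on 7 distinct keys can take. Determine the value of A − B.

Such sub-staircase sequences of length n are counted by C_n; here n = 10. So A = C_10 = 16796.
Rooted binary trees with 7 nodes (each child slot possibly empty) number C_7. So B = C_7 = 429.
A − B = 16796 − 429 = 16367.

16367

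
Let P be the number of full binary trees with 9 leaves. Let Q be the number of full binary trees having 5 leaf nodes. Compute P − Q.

1416

Full binary trees with 9 leaves have 9−1 = 8 internal nodes, so there are C_8 of them. So P = C_8 = 1430.
Full binary trees with 5 leaves have 5−1 = 4 internal nodes, so there are C_4 of them. So Q = C_4 = 14.
P − Q = 1430 − 14 = 1416.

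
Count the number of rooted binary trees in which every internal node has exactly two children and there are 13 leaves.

208012

A full binary tree with L leaves has L−1 internal nodes and is counted by C_{L−1}; L = 13 gives C_12.
C_12 = C(24,12)/13 = 2704156/13 = 208012.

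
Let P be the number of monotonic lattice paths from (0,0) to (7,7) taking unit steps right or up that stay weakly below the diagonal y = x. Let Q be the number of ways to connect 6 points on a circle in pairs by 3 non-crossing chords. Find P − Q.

424

Monotone paths in an n×n grid that stay weakly below the diagonal are counted by C_n; here n = 7. So P = C_7 = 429.
Non-crossing perfect matchings of 2n points on a circle are counted by C_n; with 6 points, n = 3. So Q = C_3 = 5.
P − Q = 429 − 5 = 424.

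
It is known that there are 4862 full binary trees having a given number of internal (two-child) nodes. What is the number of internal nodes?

9

Full binary trees with n internal nodes are counted by C_n, and C_9 = 4862.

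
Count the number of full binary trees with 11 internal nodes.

Full binary trees with n internal nodes are counted by C_n; here n = 11.
C_11 = C_10 · 2(2·10+1)/(10+2) = 16796 · 42/12 = 58786.

58786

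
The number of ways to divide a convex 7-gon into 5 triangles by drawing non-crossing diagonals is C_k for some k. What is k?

5

A convex 7-gon is triangulated into 5 triangles, and the number of such triangulations is the Catalan number C_{7−2} = C_5.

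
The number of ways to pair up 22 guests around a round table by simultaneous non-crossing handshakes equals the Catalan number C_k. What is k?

With 22 = 2·11 people, non-crossing handshake pairings are non-crossing perfect matchings on a circle, counted by C_11.

11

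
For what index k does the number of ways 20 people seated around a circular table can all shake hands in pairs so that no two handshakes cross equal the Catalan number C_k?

With 20 = 2·10 people, non-crossing handshake pairings are non-crossing perfect matchings on a circle, counted by C_10.

10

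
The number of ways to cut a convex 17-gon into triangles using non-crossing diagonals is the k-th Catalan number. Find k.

A convex 17-gon is triangulated into 15 triangles, and the number of such triangulations is the Catalan number C_{17−2} = C_15.

15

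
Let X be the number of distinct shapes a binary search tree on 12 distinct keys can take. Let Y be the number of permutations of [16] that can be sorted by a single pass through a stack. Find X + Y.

35565682

Rooted binary trees with 12 nodes (each child slot possibly empty) number C_12. So X = C_12 = 208012.
Stack-sortable permutations are exactly the 231-avoiding ones, counted by C_n; here n = 16. So Y = C_16 = 35357670.
X + Y = 208012 + 35357670 = 35565682.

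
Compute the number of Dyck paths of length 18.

Paths of 9 up- and 9 down-steps that never dip below the axis are Dyck paths; their count is C_9.
C_9 = C(18,9)/10 = 48620/10 = 4862.

4862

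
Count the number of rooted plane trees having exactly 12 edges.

208012

A rooted plane tree with 12 edges has 13 nodes, and the count is C_12.
C_12 = C(24,12)/13 = 2704156/13 = 208012.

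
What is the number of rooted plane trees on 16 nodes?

9694845

Rooted ordered (plane) trees on m nodes have m−1 edges and are counted by C_{m−1}; m = 16 gives C_15.
C_15 = 9694845.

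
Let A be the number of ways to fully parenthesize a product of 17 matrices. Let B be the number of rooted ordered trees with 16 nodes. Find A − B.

Parenthesizations of m factors correspond to full binary trees with m leaves, counted by C_{m−1}; m = 17 gives C_16. So A = C_16 = 35357670.
Rooted ordered (plane) trees on m nodes have m−1 edges and are counted by C_{m−1}; m = 16 gives C_15. So B = C_15 = 9694845.
A − B = 35357670 − 9694845 = 25662825.

25662825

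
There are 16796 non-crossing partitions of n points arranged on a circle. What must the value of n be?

10

Non-crossing partitions of [n] are counted by C_n. Since C_10 = 16796, the index is 10.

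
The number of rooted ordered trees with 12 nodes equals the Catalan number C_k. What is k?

A rooted plane tree on 12 nodes has 11 edges, and such trees are counted by C_11.

11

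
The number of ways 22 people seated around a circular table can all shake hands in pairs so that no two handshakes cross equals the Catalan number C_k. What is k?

With 22 = 2·11 people, non-crossing handshake pairings are non-crossing perfect matchings on a circle, counted by C_11.

11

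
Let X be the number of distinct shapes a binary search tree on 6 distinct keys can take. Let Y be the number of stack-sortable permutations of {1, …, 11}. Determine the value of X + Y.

Binary trees (left/right distinguished) on n nodes are counted by C_n; here n = 6. So X = C_6 = 132.
By Knuth's characterisation, the stack-sortable permutations of length 11 are the 231-avoiders, numbering C_11. So Y = C_11 = 58786.
X + Y = 132 + 58786 = 58918.

58918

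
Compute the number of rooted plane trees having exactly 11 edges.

58786

Rooted ordered trees with n edges are counted by C_n; here n = 11.
C_11 = C(22,11)/12 = 705432/12 = 58786.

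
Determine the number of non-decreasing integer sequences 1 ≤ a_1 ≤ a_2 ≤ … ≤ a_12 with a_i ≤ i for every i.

Such sub-staircase sequences of length n are counted by C_n; here n = 12.
C_12 = C(24,12)/13 = 2704156/13 = 208012.

208012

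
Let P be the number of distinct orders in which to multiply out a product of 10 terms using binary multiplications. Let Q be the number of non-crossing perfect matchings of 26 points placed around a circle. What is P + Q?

Bracketing 10 factors into binary products is counted by C_{10−1} = C_9. So P = C_9 = 4862.
Pairing 26 circle points by 13 non-crossing chords gives C_13 matchings. So Q = C_13 = 742900.
P + Q = 4862 + 742900 = 747762.

747762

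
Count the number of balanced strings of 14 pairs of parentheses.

Balanced strings of n pairs of brackets are counted by C_n; here n = 14.
C_14 = C_13 · 2(2·13+1)/(13+2) = 742900 · 54/15 = 2674440.

2674440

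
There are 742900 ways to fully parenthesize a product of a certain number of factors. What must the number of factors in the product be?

Parenthesizations of m factors are counted by C_{m−1}. The Catalan number equal to 742900 is C_13.
So the index is 13, and the number of factors is 13 + 1 = 14.

14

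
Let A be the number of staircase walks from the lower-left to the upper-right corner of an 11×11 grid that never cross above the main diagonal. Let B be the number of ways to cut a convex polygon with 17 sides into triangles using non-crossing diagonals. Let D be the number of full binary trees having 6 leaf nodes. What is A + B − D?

Monotone paths in an n×n grid that stay weakly below the diagonal are counted by C_n; here n = 11. So A = C_11 = 58786.
The number of triangulations of a 17-gon is the Catalan number C_15 (index = sides − 2). So B = C_15 = 9694845.
Full binary trees with 6 leaves have 6−1 = 5 internal nodes, so there are C_5 of them. So D = C_5 = 42.
A + B − D = 58786 + 9694845 − 42 = 9753589.

9753589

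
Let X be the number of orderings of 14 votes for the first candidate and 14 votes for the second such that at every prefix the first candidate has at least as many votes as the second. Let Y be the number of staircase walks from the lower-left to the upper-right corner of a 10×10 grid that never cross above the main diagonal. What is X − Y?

Reading a vote for the leader as '(' and for the other as ')' turns such a sequence into a balanced string of 14 pairs, so the count is C_14. So X = C_14 = 2674440.
Sub-diagonal monotone paths from (0,0) to (10,10) biject with Dyck paths of semilength 10, giving C_10. So Y = C_10 = 16796.
X − Y = 2674440 − 16796 = 2657644.

2657644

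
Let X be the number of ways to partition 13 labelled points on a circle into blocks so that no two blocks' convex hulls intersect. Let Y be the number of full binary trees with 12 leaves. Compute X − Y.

Non-crossing partitions of an n-element set are counted by C_n; here n = 13. So X = C_13 = 742900.
A full binary tree with L leaves has L−1 internal nodes and is counted by C_{L−1}; L = 12 gives C_11. So Y = C_11 = 58786.
X − Y = 742900 − 58786 = 684114.

684114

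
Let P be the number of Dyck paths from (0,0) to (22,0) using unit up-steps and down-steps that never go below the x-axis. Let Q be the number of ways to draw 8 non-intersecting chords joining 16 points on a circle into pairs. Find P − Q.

57356

A Dyck path with 11 up-steps and 11 down-steps has semilength 11, so there are C_11 of them. So P = C_11 = 58786.
Non-crossing perfect matchings of 2n points on a circle are counted by C_n; with 16 points, n = 8. So Q = C_8 = 1430.
P − Q = 58786 − 1430 = 57356.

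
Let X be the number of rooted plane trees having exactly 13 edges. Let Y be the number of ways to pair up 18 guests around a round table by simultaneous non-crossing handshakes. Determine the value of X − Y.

738038

A rooted plane tree with 13 edges has 14 nodes, and the count is C_13. So X = C_13 = 742900.
Non-crossing handshake pairings of 2n people are counted by C_n; 18 people gives n = 9. So Y = C_9 = 4862.
X − Y = 742900 − 4862 = 738038.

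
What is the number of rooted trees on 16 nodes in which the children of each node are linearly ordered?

Rooted ordered (plane) trees on m nodes have m−1 edges and are counted by C_{m−1}; m = 16 gives C_15.
C_15 = 9694845.

9694845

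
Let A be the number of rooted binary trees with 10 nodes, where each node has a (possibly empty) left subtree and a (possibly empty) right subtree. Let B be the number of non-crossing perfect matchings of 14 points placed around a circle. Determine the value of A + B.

17225

Rooted binary trees with 10 nodes (each child slot possibly empty) number C_10. So A = C_10 = 16796.
Pairing 14 circle points by 7 non-crossing chords gives C_7 matchings. So B = C_7 = 429.
A + B = 16796 + 429 = 17225.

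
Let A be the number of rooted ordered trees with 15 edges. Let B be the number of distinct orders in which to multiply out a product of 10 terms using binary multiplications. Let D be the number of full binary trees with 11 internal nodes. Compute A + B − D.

A rooted plane tree with 15 edges has 16 nodes, and the count is C_15. So A = C_15 = 9694845.
Ways to associate a product of 10 factors correspond to binary trees on 10 leaves, so the count is C_9. So B = C_9 = 4862.
The number of full binary trees on 11 internal nodes is the Catalan number C_11. So D = C_11 = 58786.
A + B − D = 9694845 + 4862 − 58786 = 9640921.

9640921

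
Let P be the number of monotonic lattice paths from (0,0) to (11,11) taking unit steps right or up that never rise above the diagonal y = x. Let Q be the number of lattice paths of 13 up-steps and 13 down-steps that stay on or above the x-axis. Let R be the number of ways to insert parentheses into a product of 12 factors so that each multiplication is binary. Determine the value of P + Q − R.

Sub-diagonal monotone paths from (0,0) to (11,11) biject with Dyck paths of semilength 11, giving C_11. So P = C_11 = 58786.
Paths of 13 up- and 13 down-steps that never dip below the axis are Dyck paths; their count is C_13. So Q = C_13 = 742900.
Ways to associate a product of 12 factors correspond to binary trees on 12 leaves, so the count is C_11. So R = C_11 = 58786.
P + Q − R = 58786 + 742900 − 58786 = 742900.

742900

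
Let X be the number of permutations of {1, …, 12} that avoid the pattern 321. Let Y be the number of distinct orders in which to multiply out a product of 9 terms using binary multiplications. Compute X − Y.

For any fixed pattern of length 3, the pattern-avoiding permutations of [12] number C_12. So X = C_12 = 208012.
Parenthesizations of m factors correspond to full binary trees with m leaves, counted by C_{m−1}; m = 9 gives C_8. So Y = C_8 = 1430.
X − Y = 208012 − 1430 = 206582.

206582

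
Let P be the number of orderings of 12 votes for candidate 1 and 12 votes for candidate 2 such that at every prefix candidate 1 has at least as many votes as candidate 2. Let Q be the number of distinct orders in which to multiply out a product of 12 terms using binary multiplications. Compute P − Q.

Reading a vote for the leader as '(' and for the other as ')' turns such a sequence into a balanced string of 12 pairs, so the count is C_12. So P = C_12 = 208012.
Ways to associate a product of 12 factors correspond to binary trees on 12 leaves, so the count is C_11. So Q = C_11 = 58786.
P − Q = 208012 − 58786 = 149226.

149226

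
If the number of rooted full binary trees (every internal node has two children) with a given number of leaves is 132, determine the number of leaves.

7

Full binary trees with L leaves are counted by C_{L−1}; 132 = C_6.
So the index is 6, and the number of leaves is 6 + 1 = 7.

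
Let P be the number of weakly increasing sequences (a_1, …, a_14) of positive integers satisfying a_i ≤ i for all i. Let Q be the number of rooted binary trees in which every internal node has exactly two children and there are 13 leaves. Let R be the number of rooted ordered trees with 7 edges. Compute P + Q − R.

Such sub-staircase sequences of length n are counted by C_n; here n = 14. So P = C_14 = 2674440.
A full binary tree with L leaves has L−1 internal nodes and is counted by C_{L−1}; L = 13 gives C_12. So Q = C_12 = 208012.
A rooted plane tree with 7 edges has 8 nodes, and the count is C_7. So R = C_7 = 429.
P + Q − R = 2674440 + 208012 − 429 = 2882023.

2882023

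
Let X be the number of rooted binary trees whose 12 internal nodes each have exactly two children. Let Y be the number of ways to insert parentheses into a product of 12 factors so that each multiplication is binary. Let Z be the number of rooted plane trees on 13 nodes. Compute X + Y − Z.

58786

Full binary trees with n internal nodes are counted by C_n; here n = 12. So X = C_12 = 208012.
Bracketing 12 factors into binary products is counted by C_{12−1} = C_11. So Y = C_11 = 58786.
Rooted ordered (plane) trees on m nodes have m−1 edges and are counted by C_{m−1}; m = 13 gives C_12. So Z = C_12 = 208012.
X + Y − Z = 208012 + 58786 − 208012 = 58786.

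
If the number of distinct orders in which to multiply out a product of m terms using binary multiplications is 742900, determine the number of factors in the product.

14

Parenthesizations of m factors are counted by C_{m−1}. Since C_13 = 742900, the index is 13.
So the index is 13, and the number of factors is 13 + 1 = 14.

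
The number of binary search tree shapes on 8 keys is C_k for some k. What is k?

8

Rooted binary trees with 8 nodes (each child slot possibly empty) number C_8.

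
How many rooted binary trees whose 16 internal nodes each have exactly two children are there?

The number of full binary trees on 16 internal nodes is the Catalan number C_16.
C_16 = C(32,16)/17 = 601080390/17 = 35357670.

35357670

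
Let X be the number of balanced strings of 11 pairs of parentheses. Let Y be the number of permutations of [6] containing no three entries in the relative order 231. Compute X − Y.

With 11 pairs the number of balanced bracket strings is the Catalan number C_11. So X = C_11 = 58786.
Permutations of [n] avoiding any single length-3 pattern are counted by C_n; here n = 6. So Y = C_6 = 132.
X − Y = 58786 − 132 = 58654.

58654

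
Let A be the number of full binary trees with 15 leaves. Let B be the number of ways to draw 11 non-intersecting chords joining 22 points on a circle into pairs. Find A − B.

2615654

Full binary trees with 15 leaves have 15−1 = 14 internal nodes, so there are C_14 of them. So A = C_14 = 2674440.
Non-crossing perfect matchings of 2n points on a circle are counted by C_n; with 22 points, n = 11. So B = C_11 = 58786.
A − B = 2674440 − 58786 = 2615654.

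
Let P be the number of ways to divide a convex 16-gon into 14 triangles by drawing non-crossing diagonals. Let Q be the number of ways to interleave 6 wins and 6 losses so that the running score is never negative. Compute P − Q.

The number of triangulations of a 16-gon is the Catalan number C_14 (index = sides − 2). So P = C_14 = 2674440.
Reading a vote for the leader as '(' and for the other as ')' turns such a sequence into a balanced string of 6 pairs, so the count is C_6. So Q = C_6 = 132.
P − Q = 2674440 − 132 = 2674308.

2674308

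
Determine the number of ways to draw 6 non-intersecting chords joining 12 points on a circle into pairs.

132

Pairing 12 circle points by 6 non-crossing chords gives C_6 matchings.
C_6 = C(12,6)/7 = 924/7 = 132.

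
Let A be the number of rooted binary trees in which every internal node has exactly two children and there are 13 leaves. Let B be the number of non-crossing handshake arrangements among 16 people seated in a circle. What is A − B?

A full binary tree with L leaves has L−1 internal nodes and is counted by C_{L−1}; L = 13 gives C_12. So A = C_12 = 208012.
Non-crossing handshake pairings of 2n people are counted by C_n; 16 people gives n = 8. So B = C_8 = 1430.
A − B = 208012 − 1430 = 206582.

206582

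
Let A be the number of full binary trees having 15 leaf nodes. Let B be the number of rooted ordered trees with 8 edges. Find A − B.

2673010

A full binary tree with L leaves has L−1 internal nodes and is counted by C_{L−1}; L = 15 gives C_14. So A = C_14 = 2674440.
A rooted plane tree with 8 edges has 9 nodes, and the count is C_8. So B = C_8 = 1430.
A − B = 2674440 − 1430 = 2673010.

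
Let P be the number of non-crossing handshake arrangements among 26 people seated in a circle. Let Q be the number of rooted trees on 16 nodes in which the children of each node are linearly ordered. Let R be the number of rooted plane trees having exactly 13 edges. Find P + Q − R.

Non-crossing handshake pairings of 2n people are counted by C_n; 26 people gives n = 13. So P = C_13 = 742900.
A rooted plane tree on 16 nodes has 15 edges, and such trees are counted by C_15. So Q = C_15 = 9694845.
A rooted plane tree with 13 edges has 14 nodes, and the count is C_13. So R = C_13 = 742900.
P + Q − R = 742900 + 9694845 − 742900 = 9694845.

9694845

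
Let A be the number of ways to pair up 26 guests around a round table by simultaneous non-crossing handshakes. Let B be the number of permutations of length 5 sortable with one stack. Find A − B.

742858

With 26 = 2·13 people, non-crossing handshake pairings are non-crossing perfect matchings on a circle, counted by C_13. So A = C_13 = 742900.
Stack-sortable permutations are exactly the 231-avoiding ones, counted by C_n; here n = 5. So B = C_5 = 42.
A − B = 742900 − 42 = 742858.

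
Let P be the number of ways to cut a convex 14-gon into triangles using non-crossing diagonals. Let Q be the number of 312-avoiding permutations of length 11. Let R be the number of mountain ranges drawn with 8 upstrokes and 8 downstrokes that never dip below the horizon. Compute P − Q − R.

147796

A convex 14-gon is triangulated into 12 triangles, and the number of such triangulations is the Catalan number C_{14−2} = C_12. So P = C_12 = 208012.
Permutations of [n] avoiding any single length-3 pattern are counted by C_n; here n = 11. So Q = C_11 = 58786.
Paths of 8 up- and 8 down-steps that never dip below the axis are Dyck paths; their count is C_8. So R = C_8 = 1430.
P − Q − R = 208012 − 58786 − 1430 = 147796.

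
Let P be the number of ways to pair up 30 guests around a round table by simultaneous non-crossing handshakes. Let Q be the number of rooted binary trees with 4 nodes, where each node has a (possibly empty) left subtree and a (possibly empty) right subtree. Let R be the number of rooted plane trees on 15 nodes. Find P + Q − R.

With 30 = 2·15 people, non-crossing handshake pairings are non-crossing perfect matchings on a circle, counted by C_15. So P = C_15 = 9694845.
There are C_n binary search tree shapes on n keys; with n = 4 that is C_4. So Q = C_4 = 14.
A rooted plane tree on 15 nodes has 14 edges, and such trees are counted by C_14. So R = C_14 = 2674440.
P + Q − R = 9694845 + 14 − 2674440 = 7020419.

7020419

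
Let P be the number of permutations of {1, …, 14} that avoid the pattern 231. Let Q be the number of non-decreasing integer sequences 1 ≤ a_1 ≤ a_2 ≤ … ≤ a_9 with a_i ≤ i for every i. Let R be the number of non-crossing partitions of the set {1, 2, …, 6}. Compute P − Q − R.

2669446

For any fixed pattern of length 3, the pattern-avoiding permutations of [14] number C_14. So P = C_14 = 2674440.
Weakly increasing sequences with a_i ≤ i biject with Dyck paths of semilength 9, so there are C_9. So Q = C_9 = 4862.
The non-crossing partitions of [6] form a lattice of size C_6. So R = C_6 = 132.
P − Q − R = 2674440 − 4862 − 132 = 2669446.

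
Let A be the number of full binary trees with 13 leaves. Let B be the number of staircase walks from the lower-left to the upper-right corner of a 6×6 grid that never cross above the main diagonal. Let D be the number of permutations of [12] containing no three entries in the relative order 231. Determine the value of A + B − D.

Full binary trees with 13 leaves have 13−1 = 12 internal nodes, so there are C_12 of them. So A = C_12 = 208012.
Sub-diagonal monotone paths from (0,0) to (6,6) biject with Dyck paths of semilength 6, giving C_6. So B = C_6 = 132.
For any fixed pattern of length 3, the pattern-avoiding permutations of [12] number C_12. So D = C_12 = 208012.
A + B − D = 208012 + 132 − 208012 = 132.

132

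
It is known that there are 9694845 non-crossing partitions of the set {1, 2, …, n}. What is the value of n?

Non-crossing partitions of [n] are counted by C_n. Since C_15 = 9694845, the index is 15.

15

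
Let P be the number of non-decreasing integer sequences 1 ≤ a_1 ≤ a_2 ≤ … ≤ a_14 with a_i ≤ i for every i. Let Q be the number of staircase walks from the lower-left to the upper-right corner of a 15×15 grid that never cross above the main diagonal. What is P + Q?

Such sub-staircase sequences of length n are counted by C_n; here n = 14. So P = C_14 = 2674440.
Sub-diagonal monotone paths from (0,0) to (15,15) biject with Dyck paths of semilength 15, giving C_15. So Q = C_15 = 9694845.
P + Q = 2674440 + 9694845 = 12369285.

12369285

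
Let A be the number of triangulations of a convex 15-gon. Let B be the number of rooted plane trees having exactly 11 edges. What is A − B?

684114

A convex 15-gon is triangulated into 13 triangles, and the number of such triangulations is the Catalan number C_{15−2} = C_13. So A = C_13 = 742900.
Rooted ordered trees with n edges are counted by C_n; here n = 11. So B = C_11 = 58786.
A − B = 742900 − 58786 = 684114.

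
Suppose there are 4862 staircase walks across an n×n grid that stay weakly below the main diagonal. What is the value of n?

9

Such diagonal-avoiding paths in an n×n grid are counted by C_n, and C_9 = 4862.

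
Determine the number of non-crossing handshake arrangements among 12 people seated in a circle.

Non-crossing handshake pairings of 2n people are counted by C_n; 12 people gives n = 6.
C_6 = C(12,6)/7 = 924/7 = 132.

132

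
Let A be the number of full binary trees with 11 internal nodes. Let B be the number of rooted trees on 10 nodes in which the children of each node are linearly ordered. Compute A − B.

53924

The number of full binary trees on 11 internal nodes is the Catalan number C_11. So A = C_11 = 58786.
Rooted ordered (plane) trees on m nodes have m−1 edges and are counted by C_{m−1}; m = 10 gives C_9. So B = C_9 = 4862.
A − B = 58786 − 4862 = 53924.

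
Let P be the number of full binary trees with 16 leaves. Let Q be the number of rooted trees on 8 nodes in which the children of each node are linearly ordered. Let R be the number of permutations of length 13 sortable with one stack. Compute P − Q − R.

Full binary trees with 16 leaves have 16−1 = 15 internal nodes, so there are C_15 of them. So P = C_15 = 9694845.
A rooted plane tree on 8 nodes has 7 edges, and such trees are counted by C_7. So Q = C_7 = 429.
By Knuth's characterisation, the stack-sortable permutations of length 13 are the 231-avoiders, numbering C_13. So R = C_13 = 742900.
P − Q − R = 9694845 − 429 − 742900 = 8951516.

8951516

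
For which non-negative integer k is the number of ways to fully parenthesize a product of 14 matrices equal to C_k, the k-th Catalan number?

Ways to associate a product of 14 factors correspond to binary trees on 14 leaves, so the count is C_13.

13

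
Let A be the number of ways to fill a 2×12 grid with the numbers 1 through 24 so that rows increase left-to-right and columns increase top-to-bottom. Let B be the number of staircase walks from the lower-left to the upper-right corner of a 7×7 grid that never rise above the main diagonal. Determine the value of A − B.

207583

By the hook-length formula (or a Dyck-path bijection), SYT of shape 2×12 number C_12. So A = C_12 = 208012.
Sub-diagonal monotone paths from (0,0) to (7,7) biject with Dyck paths of semilength 7, giving C_7. So B = C_7 = 429.
A − B = 208012 − 429 = 207583.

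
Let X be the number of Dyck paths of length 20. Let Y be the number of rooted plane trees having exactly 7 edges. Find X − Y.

A Dyck path with 10 up-steps and 10 down-steps has semilength 10, so there are C_10 of them. So X = C_10 = 16796.
A rooted plane tree with 7 edges has 8 nodes, and the count is C_7. So Y = C_7 = 429.
X − Y = 16796 − 429 = 16367.

16367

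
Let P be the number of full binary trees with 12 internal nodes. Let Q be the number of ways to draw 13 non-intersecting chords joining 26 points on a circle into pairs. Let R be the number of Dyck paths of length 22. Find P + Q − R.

The number of full binary trees on 12 internal nodes is the Catalan number C_12. So P = C_12 = 208012.
Pairing 26 circle points by 13 non-crossing chords gives C_13 matchings. So Q = C_13 = 742900.
A Dyck path with 11 up-steps and 11 down-steps has semilength 11, so there are C_11 of them. So R = C_11 = 58786.
P + Q − R = 208012 + 742900 − 58786 = 892126.

892126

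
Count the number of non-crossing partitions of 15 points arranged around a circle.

Non-crossing partitions of an n-element set are counted by C_n; here n = 15.
C_15 = C_14 · 2(2·14+1)/(14+2) = 2674440 · 58/16 = 9694845.

9694845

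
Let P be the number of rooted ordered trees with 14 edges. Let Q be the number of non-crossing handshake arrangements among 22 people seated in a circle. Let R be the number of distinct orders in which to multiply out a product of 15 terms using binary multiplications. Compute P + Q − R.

58786

Rooted ordered trees with n edges are counted by C_n; here n = 14. So P = C_14 = 2674440.
Non-crossing handshake pairings of 2n people are counted by C_n; 22 people gives n = 11. So Q = C_11 = 58786.
Ways to associate a product of 15 factors correspond to binary trees on 15 leaves, so the count is C_14. So R = C_14 = 2674440.
P + Q − R = 2674440 + 58786 − 2674440 = 58786.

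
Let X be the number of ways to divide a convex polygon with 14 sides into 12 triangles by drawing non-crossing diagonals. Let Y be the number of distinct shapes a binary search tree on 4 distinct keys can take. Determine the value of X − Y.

207998

A convex 14-gon is triangulated into 12 triangles, and the number of such triangulations is the Catalan number C_{14−2} = C_12. So X = C_12 = 208012.
Binary trees (left/right distinguished) on n nodes are counted by C_n; here n = 4. So Y = C_4 = 14.
X − Y = 208012 − 14 = 207998.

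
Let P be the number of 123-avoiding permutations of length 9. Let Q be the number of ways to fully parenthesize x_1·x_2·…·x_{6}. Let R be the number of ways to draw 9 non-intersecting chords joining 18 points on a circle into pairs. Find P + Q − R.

Permutations of [n] avoiding any single length-3 pattern are counted by C_n; here n = 9. So P = C_9 = 4862.
Ways to associate a product of 6 factors correspond to binary trees on 6 leaves, so the count is C_5. So Q = C_5 = 42.
Non-crossing perfect matchings of 2n points on a circle are counted by C_n; with 18 points, n = 9. So R = C_9 = 4862.
P + Q − R = 4862 + 42 − 4862 = 42.

42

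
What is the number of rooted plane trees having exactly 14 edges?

A rooted plane tree with 14 edges has 15 nodes, and the count is C_14.
C_14 = C(28,14)/15 = 40116600/15 = 2674440.

2674440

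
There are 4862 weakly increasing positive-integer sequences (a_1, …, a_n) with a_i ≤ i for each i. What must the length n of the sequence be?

9

Such sub-staircase sequences of length n are counted by C_n. Since C_9 = 4862, the index is 9.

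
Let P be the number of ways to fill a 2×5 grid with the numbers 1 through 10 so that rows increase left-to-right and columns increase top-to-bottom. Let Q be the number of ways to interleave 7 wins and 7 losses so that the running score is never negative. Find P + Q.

471

By the hook-length formula (or a Dyck-path bijection), SYT of shape 2×5 number C_5. So P = C_5 = 42.
Ballot sequences with n votes each where one side never trails are Dyck words, counted by C_n; here n = 7. So Q = C_7 = 429.
P + Q = 42 + 429 = 471.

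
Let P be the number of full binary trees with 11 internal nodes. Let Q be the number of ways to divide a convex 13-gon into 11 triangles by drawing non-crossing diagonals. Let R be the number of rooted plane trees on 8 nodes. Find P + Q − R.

The number of full binary trees on 11 internal nodes is the Catalan number C_11. So P = C_11 = 58786.
The number of triangulations of a 13-gon is the Catalan number C_11 (index = sides − 2). So Q = C_11 = 58786.
A rooted plane tree on 8 nodes has 7 edges, and such trees are counted by C_7. So R = C_7 = 429.
P + Q − R = 58786 + 58786 − 429 = 117143.

117143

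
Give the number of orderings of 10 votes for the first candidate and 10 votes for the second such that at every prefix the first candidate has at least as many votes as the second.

16796

Ballot sequences with n votes each where one side never trails are Dyck words, counted by C_n; here n = 10.
C_10 = 16796.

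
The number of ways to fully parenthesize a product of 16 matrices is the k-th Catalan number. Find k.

Bracketing 16 factors into binary products is counted by C_{16−1} = C_15.

15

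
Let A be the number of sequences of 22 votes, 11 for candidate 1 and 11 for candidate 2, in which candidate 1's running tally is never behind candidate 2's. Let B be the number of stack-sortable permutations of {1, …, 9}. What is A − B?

53924

Reading a vote for the leader as '(' and for the other as ')' turns such a sequence into a balanced string of 11 pairs, so the count is C_11. So A = C_11 = 58786.
By Knuth's characterisation, the stack-sortable permutations of length 9 are the 231-avoiders, numbering C_9. So B = C_9 = 4862.
A − B = 58786 − 4862 = 53924.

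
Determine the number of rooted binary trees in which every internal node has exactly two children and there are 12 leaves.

A full binary tree with L leaves has L−1 internal nodes and is counted by C_{L−1}; L = 12 gives C_11.
C_11 = C(22,11)/12 = 705432/12 = 58786.

58786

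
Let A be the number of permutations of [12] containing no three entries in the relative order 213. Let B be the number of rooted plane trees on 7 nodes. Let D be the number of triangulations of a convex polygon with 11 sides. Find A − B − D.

203018

For any fixed pattern of length 3, the pattern-avoiding permutations of [12] number C_12. So A = C_12 = 208012.
Rooted ordered (plane) trees on m nodes have m−1 edges and are counted by C_{m−1}; m = 7 gives C_6. So B = C_6 = 132.
The number of triangulations of an 11-gon is the Catalan number C_9 (index = sides − 2). So D = C_9 = 4862.
A − B − D = 208012 − 132 − 4862 = 203018.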